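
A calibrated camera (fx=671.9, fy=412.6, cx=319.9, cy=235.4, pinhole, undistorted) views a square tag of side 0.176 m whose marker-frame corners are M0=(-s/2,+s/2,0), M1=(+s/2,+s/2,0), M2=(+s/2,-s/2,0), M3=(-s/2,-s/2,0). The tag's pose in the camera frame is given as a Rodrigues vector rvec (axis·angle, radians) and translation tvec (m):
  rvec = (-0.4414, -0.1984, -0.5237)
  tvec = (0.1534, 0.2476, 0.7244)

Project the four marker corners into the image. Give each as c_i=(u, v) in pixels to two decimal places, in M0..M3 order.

Intrinsics K: fx=671.9, fy=412.6, cx=319.9, cy=235.4
Marker side s = 0.176 m; corners in marker frame (Z=0):
  M0 = (-0.0880, +0.0880, 0)
  M1 = (+0.0880, +0.0880, 0)
  M2 = (+0.0880, -0.0880, 0)
  M3 = (-0.0880, -0.0880, 0)
rvec = (-0.4414, -0.1984, -0.5237), |rvec| = θ = 0.71306 rad = 40.855°
Rodrigues: sinθ=0.65415, 1−cosθ=0.24364; R = I + sinθ·[k]× + (1−cosθ)·[k]×²:
    [+0.84972 +0.52240 -0.07124]
    [-0.43847 +0.77522 +0.45472]
    [+0.29277 -0.35515 +0.88778]
t = (0.1534, 0.2476, 0.7244) m
M0: Pc = R·M0+t = (+0.12460, +0.35441, +0.66738); u = 671.9·(+0.12460)/0.66738 + 319.9 = 445.3389, v = 412.6·(+0.35441)/0.66738 + 235.4 = 454.5060
M1: Pc = R·M1+t = (+0.27415, +0.27723, +0.71891); u = 671.9·(+0.27415)/0.71891 + 319.9 = 576.1193, v = 412.6·(+0.27723)/0.71891 + 235.4 = 394.5112
M2: Pc = R·M2+t = (+0.18220, +0.14079, +0.78142); u = 671.9·(+0.18220)/0.78142 + 319.9 = 476.5681, v = 412.6·(+0.14079)/0.78142 + 235.4 = 309.7418
M3: Pc = R·M3+t = (+0.03265, +0.21797, +0.72989); u = 671.9·(+0.03265)/0.72989 + 319.9 = 349.9593, v = 412.6·(+0.21797)/0.72989 + 235.4 = 358.6143

c0=(445.34, 454.51) c1=(576.12, 394.51) c2=(476.57, 309.74) c3=(349.96, 358.61)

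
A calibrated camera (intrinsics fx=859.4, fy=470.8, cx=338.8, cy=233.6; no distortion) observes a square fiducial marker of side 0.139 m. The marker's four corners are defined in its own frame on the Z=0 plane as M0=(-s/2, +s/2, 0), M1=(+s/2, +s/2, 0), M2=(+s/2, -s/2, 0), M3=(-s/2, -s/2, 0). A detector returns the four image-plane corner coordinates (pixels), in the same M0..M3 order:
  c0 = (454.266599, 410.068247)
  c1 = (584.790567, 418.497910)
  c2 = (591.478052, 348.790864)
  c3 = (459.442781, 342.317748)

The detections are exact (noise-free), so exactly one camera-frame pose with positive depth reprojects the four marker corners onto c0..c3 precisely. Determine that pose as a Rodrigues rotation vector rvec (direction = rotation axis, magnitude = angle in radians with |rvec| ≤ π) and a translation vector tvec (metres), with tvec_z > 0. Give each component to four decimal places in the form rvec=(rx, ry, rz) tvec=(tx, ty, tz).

Intrinsics K: fx=859.4, fy=470.8, cx=338.8, cy=233.6
Marker side s = 0.139 m; corners in marker frame (Z=0):
  M0 = (-0.0695, +0.0695, 0)
  M1 = (+0.0695, +0.0695, 0)
  M2 = (+0.0695, -0.0695, 0)
  M3 = (-0.0695, -0.0695, 0)
Detected image corners:
  c0 = (454.266599, 410.068247) px
  c1 = (584.790567, 418.497910) px
  c2 = (591.478052, 348.790864) px
  c3 = (459.442781, 342.317748) px
Planar DLT: solve 8×8 A·h = b for H (H[2,2]=1):
  H  [+833.27439 -4.34381 +521.50890]
  H  [-27.18109 +522.16070 +380.03845]
  H  [-0.21274 +0.07321 +1.00000]
B = K⁻¹H; ‖b₁‖=1.075798, ‖b₂‖=1.075798; λ = 2/(‖b₁‖+‖b₂‖) = 0.929543, sign → tz>0 ⇒ λ=+0.929543
r₁ = λ·B[:,0] = (+0.97924,+0.04445,-0.19775); r₂ = λ·B[:,1] = (-0.03153,+0.99718,+0.06805)
r₃ = r₁×r₂ = (+0.20022,-0.06040,+0.97789); SVD([r₁ r₂ r₃]) → R = UVᵀ:
  R  [+0.97924 -0.03153 +0.20022]
  R  [+0.04445 +0.99718 -0.06040]
  R  [-0.19775 +0.06805 +0.97789]
t = (+0.19762, +0.28913, +0.92954) m
tr R = 2.954315; θ = arccos((tr R − 1)/2) = 0.214150 rad = 12.270°
axis k = ((R−Rᵀ)₃₂, (R−Rᵀ)₁₃, (R−Rᵀ)₂₁) / (2 sinθ) = (+0.302220, +0.936327, +0.178760)
rvec = θ·k = (+0.064720, +0.200514, +0.038281)

rvec=(0.0647, 0.2005, 0.0383) tvec=(0.1976, 0.2891, 0.9295)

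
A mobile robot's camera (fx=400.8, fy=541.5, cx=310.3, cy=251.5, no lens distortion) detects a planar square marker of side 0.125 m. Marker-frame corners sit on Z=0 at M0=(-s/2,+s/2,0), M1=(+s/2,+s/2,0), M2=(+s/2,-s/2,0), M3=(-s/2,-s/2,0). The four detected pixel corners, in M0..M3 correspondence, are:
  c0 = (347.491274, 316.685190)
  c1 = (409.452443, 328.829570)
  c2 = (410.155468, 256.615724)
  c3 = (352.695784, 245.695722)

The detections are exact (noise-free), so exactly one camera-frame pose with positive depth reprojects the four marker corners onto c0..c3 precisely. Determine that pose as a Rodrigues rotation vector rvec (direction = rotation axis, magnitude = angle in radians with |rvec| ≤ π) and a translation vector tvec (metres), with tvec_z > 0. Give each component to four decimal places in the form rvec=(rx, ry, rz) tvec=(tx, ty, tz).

rvec=(-0.5323, -0.0052, 0.1460) tvec=(0.1453, 0.0526, 0.8363)

Intrinsics K: fx=400.8, fy=541.5, cx=310.3, cy=251.5
Marker side s = 0.125 m; corners in marker frame (Z=0):
  M0 = (-0.0625, +0.0625, 0)
  M1 = (+0.0625, +0.0625, 0)
  M2 = (+0.0625, -0.0625, 0)
  M3 = (-0.0625, -0.0625, 0)
Detected image corners:
  c0 = (347.491274, 316.685190) px
  c1 = (409.452443, 328.829570) px
  c2 = (410.155468, 256.615724) px
  c3 = (352.695784, 245.695722) px
Planar DLT: solve 8×8 A·h = b for H (H[2,2]=1):
  H  [+462.05212 -253.56440 +379.93117]
  H  [+80.78104 +399.17665 +285.58853]
  H  [-0.03935 -0.60506 +1.00000]
B = K⁻¹H; ‖b₁‖=1.195726, ‖b₂‖=1.195726; λ = 2/(‖b₁‖+‖b₂‖) = 0.836312, sign → tz>0 ⇒ λ=+0.836312
r₁ = λ·B[:,0] = (+0.98960,+0.14005,-0.03291); r₂ = λ·B[:,1] = (-0.13733,+0.85152,-0.50601)
r₃ = r₁×r₂ = (-0.04284,+0.50527,+0.86190); SVD([r₁ r₂ r₃]) → R = UVᵀ:
  R  [+0.98960 -0.13733 -0.04284]
  R  [+0.14005 +0.85152 +0.50527]
  R  [-0.03291 -0.50601 +0.86190]
t = (+0.14529, +0.05265, +0.83631) m
tr R = 2.703016; θ = arccos((tr R − 1)/2) = 0.551941 rad = 31.624°
axis k = ((R−Rᵀ)₃₂, (R−Rᵀ)₁₃, (R−Rᵀ)₂₁) / (2 sinθ) = (-0.964339, -0.009475, +0.264500)
rvec = θ·k = (-0.532259, -0.005229, +0.145989)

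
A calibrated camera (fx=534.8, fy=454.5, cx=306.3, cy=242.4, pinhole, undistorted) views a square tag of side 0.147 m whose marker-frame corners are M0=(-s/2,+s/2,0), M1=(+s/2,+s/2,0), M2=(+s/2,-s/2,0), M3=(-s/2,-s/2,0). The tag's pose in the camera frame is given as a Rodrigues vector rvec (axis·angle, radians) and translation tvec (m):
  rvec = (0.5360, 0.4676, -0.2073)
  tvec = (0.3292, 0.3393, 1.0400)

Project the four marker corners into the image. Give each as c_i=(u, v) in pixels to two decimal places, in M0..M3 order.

c0=(445.14, 409.11) c1=(520.88, 415.97) c2=(510.27, 369.69) c3=(430.52, 365.52)

Intrinsics K: fx=534.8, fy=454.5, cx=306.3, cy=242.4
Marker side s = 0.147 m; corners in marker frame (Z=0):
  M0 = (-0.0735, +0.0735, 0)
  M1 = (+0.0735, +0.0735, 0)
  M2 = (+0.0735, -0.0735, 0)
  M3 = (-0.0735, -0.0735, 0)
rvec = (0.5360, 0.4676, -0.2073), |rvec| = θ = 0.74089 rad = 42.450°
Rodrigues: sinθ=0.67495, 1−cosθ=0.26213; R = I + sinθ·[k]× + (1−cosθ)·[k]×²:
    [+0.87506 +0.30854 +0.37292]
    [-0.06916 +0.84228 -0.53458]
    [-0.47904 +0.44200 +0.75839]
t = (0.3292, 0.3393, 1.0400) m
M0: Pc = R·M0+t = (+0.28756, +0.40629, +1.10770); u = 534.8·(+0.28756)/1.10770 + 306.3 = 445.1352, v = 454.5·(+0.40629)/1.10770 + 242.4 = 409.1056
M1: Pc = R·M1+t = (+0.41619, +0.39612, +1.03728); u = 534.8·(+0.41619)/1.03728 + 306.3 = 520.8818, v = 454.5·(+0.39612)/1.03728 + 242.4 = 415.9684
M2: Pc = R·M2+t = (+0.37084, +0.27231, +0.97230); u = 534.8·(+0.37084)/0.97230 + 306.3 = 510.2745, v = 454.5·(+0.27231)/0.97230 + 242.4 = 369.6899
M3: Pc = R·M3+t = (+0.24221, +0.28248, +1.04272); u = 534.8·(+0.24221)/1.04272 + 306.3 = 430.5243, v = 454.5·(+0.28248)/1.04272 + 242.4 = 365.5249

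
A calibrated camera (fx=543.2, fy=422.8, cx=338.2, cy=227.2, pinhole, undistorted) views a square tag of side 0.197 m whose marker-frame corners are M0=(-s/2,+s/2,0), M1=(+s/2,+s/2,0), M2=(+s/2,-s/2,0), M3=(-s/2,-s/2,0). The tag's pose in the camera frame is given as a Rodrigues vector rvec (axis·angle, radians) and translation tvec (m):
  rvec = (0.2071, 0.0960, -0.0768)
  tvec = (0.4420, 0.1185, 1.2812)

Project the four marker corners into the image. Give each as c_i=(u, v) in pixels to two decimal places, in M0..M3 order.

c0=(484.32, 298.50) c1=(568.89, 295.35) c2=(568.85, 232.56) c3=(481.65, 236.81)

Intrinsics K: fx=543.2, fy=422.8, cx=338.2, cy=227.2
Marker side s = 0.197 m; corners in marker frame (Z=0):
  M0 = (-0.0985, +0.0985, 0)
  M1 = (+0.0985, +0.0985, 0)
  M2 = (+0.0985, -0.0985, 0)
  M3 = (-0.0985, -0.0985, 0)
rvec = (0.2071, 0.0960, -0.0768), |rvec| = θ = 0.24084 rad = 13.799°
Rodrigues: sinθ=0.23852, 1−cosθ=0.02886; R = I + sinθ·[k]× + (1−cosθ)·[k]×²:
    [+0.99248 +0.08595 +0.08716]
    [-0.06617 +0.97572 -0.20877]
    [-0.10299 +0.20144 +0.97407]
t = (0.4420, 0.1185, 1.2812) m
M0: Pc = R·M0+t = (+0.35271, +0.22113, +1.31119); u = 543.2·(+0.35271)/1.31119 + 338.2 = 484.3200, v = 422.8·(+0.22113)/1.31119 + 227.2 = 298.5035
M1: Pc = R·M1+t = (+0.54823, +0.20809, +1.29090); u = 543.2·(+0.54823)/1.29090 + 338.2 = 568.8893, v = 422.8·(+0.20809)/1.29090 + 227.2 = 295.3549
M2: Pc = R·M2+t = (+0.53129, +0.01587, +1.25121); u = 543.2·(+0.53129)/1.25121 + 338.2 = 568.8546, v = 422.8·(+0.01587)/1.25121 + 227.2 = 232.5639
M3: Pc = R·M3+t = (+0.33577, +0.02891, +1.27150); u = 543.2·(+0.33577)/1.27150 + 338.2 = 481.6465, v = 422.8·(+0.02891)/1.27150 + 227.2 = 236.8127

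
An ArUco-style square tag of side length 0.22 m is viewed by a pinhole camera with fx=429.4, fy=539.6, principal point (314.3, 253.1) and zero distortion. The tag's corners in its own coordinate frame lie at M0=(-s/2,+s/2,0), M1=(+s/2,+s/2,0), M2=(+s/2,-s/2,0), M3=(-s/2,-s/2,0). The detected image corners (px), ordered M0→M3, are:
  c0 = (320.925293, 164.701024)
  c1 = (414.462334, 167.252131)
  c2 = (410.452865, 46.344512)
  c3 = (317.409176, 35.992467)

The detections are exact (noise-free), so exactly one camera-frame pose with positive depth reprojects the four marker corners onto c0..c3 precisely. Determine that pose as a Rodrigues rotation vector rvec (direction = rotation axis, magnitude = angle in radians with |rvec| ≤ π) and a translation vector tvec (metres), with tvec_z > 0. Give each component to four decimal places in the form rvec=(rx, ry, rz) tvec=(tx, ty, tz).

Intrinsics K: fx=429.4, fy=539.6, cx=314.3, cy=253.1
Marker side s = 0.22 m; corners in marker frame (Z=0):
  M0 = (-0.1100, +0.1100, 0)
  M1 = (+0.1100, +0.1100, 0)
  M2 = (+0.1100, -0.1100, 0)
  M3 = (-0.1100, -0.1100, 0)
Detected image corners:
  c0 = (320.925293, 164.701024) px
  c1 = (414.462334, 167.252131) px
  c2 = (410.452865, 46.344512) px
  c3 = (317.409176, 35.992467) px
Planar DLT: solve 8×8 A·h = b for H (H[2,2]=1):
  H  [+528.64511 +4.12644 +367.27223]
  H  [+59.01081 +563.06762 +103.42982]
  H  [+0.28595 -0.03557 +1.00000]
B = K⁻¹H; ‖b₁‖=1.061371, ‖b₂‖=1.061371; λ = 2/(‖b₁‖+‖b₂‖) = 0.942178, sign → tz>0 ⇒ λ=+0.942178
r₁ = λ·B[:,0] = (+0.96274,-0.02333,+0.26941); r₂ = λ·B[:,1] = (+0.03359,+0.99887,-0.03351)
r₃ = r₁×r₂ = (-0.26833,+0.04131,+0.96244); SVD([r₁ r₂ r₃]) → R = UVᵀ:
  R  [+0.96274 +0.03359 -0.26833]
  R  [-0.02333 +0.99887 +0.04131]
  R  [+0.26941 -0.03351 +0.96244]
t = (+0.11623, -0.26133, +0.94218) m
tr R = 2.924058; θ = arccos((tr R − 1)/2) = 0.276455 rad = 15.840°
axis k = ((R−Rᵀ)₃₂, (R−Rᵀ)₁₃, (R−Rᵀ)₂₁) / (2 sinθ) = (-0.137075, -0.985058, -0.104262)
rvec = θ·k = (-0.037895, -0.272324, -0.028824)

rvec=(-0.0379, -0.2723, -0.0288) tvec=(0.1162, -0.2613, 0.9422)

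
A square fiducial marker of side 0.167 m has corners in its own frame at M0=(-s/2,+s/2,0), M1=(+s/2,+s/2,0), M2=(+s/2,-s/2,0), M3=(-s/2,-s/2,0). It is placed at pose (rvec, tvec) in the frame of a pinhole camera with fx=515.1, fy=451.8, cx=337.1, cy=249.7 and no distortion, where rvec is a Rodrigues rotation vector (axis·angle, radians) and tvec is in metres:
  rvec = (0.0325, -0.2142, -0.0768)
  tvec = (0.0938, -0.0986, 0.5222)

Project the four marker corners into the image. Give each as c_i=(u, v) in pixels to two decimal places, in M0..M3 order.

c0=(355.88, 241.92) c1=(508.94, 231.37) c2=(499.45, 90.98) c3=(343.66, 91.80)

Intrinsics K: fx=515.1, fy=451.8, cx=337.1, cy=249.7
Marker side s = 0.167 m; corners in marker frame (Z=0):
  M0 = (-0.0835, +0.0835, 0)
  M1 = (+0.0835, +0.0835, 0)
  M2 = (+0.0835, -0.0835, 0)
  M3 = (-0.0835, -0.0835, 0)
rvec = (0.0325, -0.2142, -0.0768), |rvec| = θ = 0.22986 rad = 13.170°
Rodrigues: sinθ=0.22784, 1−cosθ=0.02630; R = I + sinθ·[k]× + (1−cosθ)·[k]×²:
    [+0.97422 +0.07266 -0.21356]
    [-0.07959 +0.99654 -0.02403]
    [+0.21108 +0.04040 +0.97663]
t = (0.0938, -0.0986, 0.5222) m
M0: Pc = R·M0+t = (+0.01852, -0.00874, +0.50795); u = 515.1·(+0.01852)/0.50795 + 337.1 = 355.8801, v = 451.8·(-0.00874)/0.50795 + 249.7 = 241.9232
M1: Pc = R·M1+t = (+0.18121, -0.02203, +0.54320); u = 515.1·(+0.18121)/0.54320 + 337.1 = 508.9409, v = 451.8·(-0.02203)/0.54320 + 249.7 = 231.3727
M2: Pc = R·M2+t = (+0.16908, -0.18846, +0.53645); u = 515.1·(+0.16908)/0.53645 + 337.1 = 499.4510, v = 451.8·(-0.18846)/0.53645 + 249.7 = 90.9814
M3: Pc = R·M3+t = (+0.00639, -0.17517, +0.50120); u = 515.1·(+0.00639)/0.50120 + 337.1 = 343.6623, v = 451.8·(-0.17517)/0.50120 + 249.7 = 91.8002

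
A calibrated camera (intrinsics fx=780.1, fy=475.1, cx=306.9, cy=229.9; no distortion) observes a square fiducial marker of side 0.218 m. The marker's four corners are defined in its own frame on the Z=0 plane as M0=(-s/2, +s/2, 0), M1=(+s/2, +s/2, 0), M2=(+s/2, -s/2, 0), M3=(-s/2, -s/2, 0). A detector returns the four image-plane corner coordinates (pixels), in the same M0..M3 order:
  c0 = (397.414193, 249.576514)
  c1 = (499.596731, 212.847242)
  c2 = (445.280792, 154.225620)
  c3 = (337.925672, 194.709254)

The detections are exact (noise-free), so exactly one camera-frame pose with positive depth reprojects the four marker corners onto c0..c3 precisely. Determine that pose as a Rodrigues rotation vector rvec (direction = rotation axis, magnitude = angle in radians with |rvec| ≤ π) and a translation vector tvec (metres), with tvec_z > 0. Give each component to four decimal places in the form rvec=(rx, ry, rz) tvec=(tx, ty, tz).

Intrinsics K: fx=780.1, fy=475.1, cx=306.9, cy=229.9
Marker side s = 0.218 m; corners in marker frame (Z=0):
  M0 = (-0.1090, +0.1090, 0)
  M1 = (+0.1090, +0.1090, 0)
  M2 = (+0.1090, -0.1090, 0)
  M3 = (-0.1090, -0.1090, 0)
Detected image corners:
  c0 = (397.414193, 249.576514) px
  c1 = (499.596731, 212.847242) px
  c2 = (445.280792, 154.225620) px
  c3 = (337.925672, 194.709254) px
Planar DLT: solve 8×8 A·h = b for H (H[2,2]=1):
  H  [+434.39327 +381.18226 +420.31749]
  H  [-198.95557 +318.15041 +203.95285]
  H  [-0.10910 +0.28573 +1.00000]
B = K⁻¹H; ‖b₁‖=0.711025, ‖b₂‖=0.711025; λ = 2/(‖b₁‖+‖b₂‖) = 1.406421, sign → tz>0 ⇒ λ=+1.406421
r₁ = λ·B[:,0] = (+0.84352,-0.51471,-0.15344); r₂ = λ·B[:,1] = (+0.52913,+0.74735,+0.40186)
r₃ = r₁×r₂ = (-0.09216,-0.42016,+0.90276); SVD([r₁ r₂ r₃]) → R = UVᵀ:
  R  [+0.84352 +0.52913 -0.09216]
  R  [-0.51471 +0.74735 -0.42016]
  R  [-0.15344 +0.40186 +0.90276]
t = (+0.20448, -0.07681, +1.40642) m
tr R = 2.493629; θ = arccos((tr R − 1)/2) = 0.727537 rad = 41.685°
axis k = ((R−Rᵀ)₃₂, (R−Rᵀ)₁₃, (R−Rᵀ)₂₁) / (2 sinθ) = (+0.618030, +0.046071, -0.784804)
rvec = θ·k = (+0.449640, +0.033518, -0.570974)

rvec=(0.4496, 0.0335, -0.5710) tvec=(0.2045, -0.0768, 1.4064)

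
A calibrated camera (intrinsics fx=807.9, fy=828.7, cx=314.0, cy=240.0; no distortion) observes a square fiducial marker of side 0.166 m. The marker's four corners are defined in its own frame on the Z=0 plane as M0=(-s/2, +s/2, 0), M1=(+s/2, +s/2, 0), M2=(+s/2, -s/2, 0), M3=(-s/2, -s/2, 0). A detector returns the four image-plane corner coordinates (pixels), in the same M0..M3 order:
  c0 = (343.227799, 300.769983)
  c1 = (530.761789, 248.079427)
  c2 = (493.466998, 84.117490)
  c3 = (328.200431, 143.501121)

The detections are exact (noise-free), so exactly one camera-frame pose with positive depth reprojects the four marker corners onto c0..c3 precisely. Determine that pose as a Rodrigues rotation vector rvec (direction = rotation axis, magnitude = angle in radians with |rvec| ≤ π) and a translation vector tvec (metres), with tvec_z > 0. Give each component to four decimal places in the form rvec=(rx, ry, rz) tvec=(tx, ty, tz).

Intrinsics K: fx=807.9, fy=828.7, cx=314.0, cy=240.0
Marker side s = 0.166 m; corners in marker frame (Z=0):
  M0 = (-0.0830, +0.0830, 0)
  M1 = (+0.0830, +0.0830, 0)
  M2 = (+0.0830, -0.0830, 0)
  M3 = (-0.0830, -0.0830, 0)
Detected image corners:
  c0 = (343.227799, 300.769983) px
  c1 = (530.761789, 248.079427) px
  c2 = (493.466998, 84.117490) px
  c3 = (328.200431, 143.501121) px
Planar DLT: solve 8×8 A·h = b for H (H[2,2]=1):
  H  [+850.70835 -136.63105 +419.57373]
  H  [-434.02303 +833.26106 +190.67530]
  H  [-0.49094 -0.68763 +1.00000]
B = K⁻¹H; ‖b₁‖=1.390553, ‖b₂‖=1.390553; λ = 2/(‖b₁‖+‖b₂‖) = 0.719138, sign → tz>0 ⇒ λ=+0.719138
r₁ = λ·B[:,0] = (+0.89446,-0.27439,-0.35305); r₂ = λ·B[:,1] = (+0.07057,+0.86631,-0.49450)
r₃ = r₁×r₂ = (+0.44154,+0.41739,+0.79424); SVD([r₁ r₂ r₃]) → R = UVᵀ:
  R  [+0.89446 +0.07057 +0.44154]
  R  [-0.27439 +0.86631 +0.41739]
  R  [-0.35305 -0.49450 +0.79424]
t = (+0.09397, -0.04280, +0.71914) m
tr R = 2.555015; θ = arccos((tr R − 1)/2) = 0.680104 rad = 38.967°
axis k = ((R−Rᵀ)₃₂, (R−Rᵀ)₁₃, (R−Rᵀ)₂₁) / (2 sinθ) = (-0.725021, +0.631759, -0.274273)
rvec = θ·k = (-0.493090, +0.429662, -0.186534)

rvec=(-0.4931, 0.4297, -0.1865) tvec=(0.0940, -0.0428, 0.7191)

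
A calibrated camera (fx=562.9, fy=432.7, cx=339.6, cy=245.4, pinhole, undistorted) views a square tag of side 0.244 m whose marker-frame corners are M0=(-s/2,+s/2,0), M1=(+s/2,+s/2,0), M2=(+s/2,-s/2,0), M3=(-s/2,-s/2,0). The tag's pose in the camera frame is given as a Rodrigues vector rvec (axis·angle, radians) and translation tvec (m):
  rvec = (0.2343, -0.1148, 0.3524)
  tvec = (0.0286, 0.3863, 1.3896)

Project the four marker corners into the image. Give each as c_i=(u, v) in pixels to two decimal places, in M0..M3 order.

c0=(287.84, 387.18) c1=(378.52, 407.68) c2=(415.15, 343.98) c3=(322.07, 320.97)

Intrinsics K: fx=562.9, fy=432.7, cx=339.6, cy=245.4
Marker side s = 0.244 m; corners in marker frame (Z=0):
  M0 = (-0.1220, +0.1220, 0)
  M1 = (+0.1220, +0.1220, 0)
  M2 = (+0.1220, -0.1220, 0)
  M3 = (-0.1220, -0.1220, 0)
rvec = (0.2343, -0.1148, 0.3524), |rvec| = θ = 0.43848 rad = 25.123°
Rodrigues: sinθ=0.42456, 1−cosθ=0.09460; R = I + sinθ·[k]× + (1−cosθ)·[k]×²:
    [+0.93241 -0.35445 -0.07053]
    [+0.32798 +0.91188 -0.24677]
    [+0.15178 +0.20696 +0.96650]
t = (0.0286, 0.3863, 1.3896) m
M0: Pc = R·M0+t = (-0.12840, +0.45754, +1.39633); u = 562.9·(-0.12840)/1.39633 + 339.6 = 287.8396, v = 432.7·(+0.45754)/1.39633 + 245.4 = 387.1829
M1: Pc = R·M1+t = (+0.09911, +0.53756, +1.43337); u = 562.9·(+0.09911)/1.43337 + 339.6 = 378.5221, v = 432.7·(+0.53756)/1.43337 + 245.4 = 407.6779
M2: Pc = R·M2+t = (+0.18560, +0.31506, +1.38287); u = 562.9·(+0.18560)/1.38287 + 339.6 = 415.1478, v = 432.7·(+0.31506)/1.38287 + 245.4 = 343.9836
M3: Pc = R·M3+t = (-0.04191, +0.23504, +1.34583); u = 562.9·(-0.04191)/1.34583 + 339.6 = 322.0705, v = 432.7·(+0.23504)/1.34583 + 245.4 = 320.9667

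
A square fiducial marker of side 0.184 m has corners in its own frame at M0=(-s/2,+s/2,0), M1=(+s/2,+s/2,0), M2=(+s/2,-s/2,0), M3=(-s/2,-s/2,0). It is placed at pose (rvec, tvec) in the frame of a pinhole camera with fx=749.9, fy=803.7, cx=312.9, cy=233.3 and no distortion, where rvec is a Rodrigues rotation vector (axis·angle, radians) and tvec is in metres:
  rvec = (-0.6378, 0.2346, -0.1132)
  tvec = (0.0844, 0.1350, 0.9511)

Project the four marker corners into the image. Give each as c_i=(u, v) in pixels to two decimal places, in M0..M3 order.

c0=(311.58, 431.18) c1=(463.38, 409.05) c2=(442.02, 270.11) c3=(307.33, 294.39)

Intrinsics K: fx=749.9, fy=803.7, cx=312.9, cy=233.3
Marker side s = 0.184 m; corners in marker frame (Z=0):
  M0 = (-0.0920, +0.0920, 0)
  M1 = (+0.0920, +0.0920, 0)
  M2 = (+0.0920, -0.0920, 0)
  M3 = (-0.0920, -0.0920, 0)
rvec = (-0.6378, 0.2346, -0.1132), |rvec| = θ = 0.68894 rad = 39.473°
Rodrigues: sinθ=0.63572, 1−cosθ=0.22808; R = I + sinθ·[k]× + (1−cosθ)·[k]×²:
    [+0.96740 +0.03255 +0.25117]
    [-0.17636 +0.79837 +0.57577]
    [-0.18178 -0.60129 +0.77808]
t = (0.0844, 0.1350, 0.9511) m
M0: Pc = R·M0+t = (-0.00161, +0.22467, +0.91251); u = 749.9·(-0.00161)/0.91251 + 312.9 = 311.5807, v = 803.7·(+0.22467)/0.91251 + 233.3 = 431.1848
M1: Pc = R·M1+t = (+0.17640, +0.19222, +0.87906); u = 749.9·(+0.17640)/0.87906 + 312.9 = 463.3781, v = 803.7·(+0.19222)/0.87906 + 233.3 = 409.0465
M2: Pc = R·M2+t = (+0.17041, +0.04533, +0.98969); u = 749.9·(+0.17041)/0.98969 + 312.9 = 442.0176, v = 803.7·(+0.04533)/0.98969 + 233.3 = 270.1074
M3: Pc = R·M3+t = (-0.00760, +0.07778, +1.02314); u = 749.9·(-0.00760)/1.02314 + 312.9 = 307.3331, v = 803.7·(+0.07778)/1.02314 + 233.3 = 294.3939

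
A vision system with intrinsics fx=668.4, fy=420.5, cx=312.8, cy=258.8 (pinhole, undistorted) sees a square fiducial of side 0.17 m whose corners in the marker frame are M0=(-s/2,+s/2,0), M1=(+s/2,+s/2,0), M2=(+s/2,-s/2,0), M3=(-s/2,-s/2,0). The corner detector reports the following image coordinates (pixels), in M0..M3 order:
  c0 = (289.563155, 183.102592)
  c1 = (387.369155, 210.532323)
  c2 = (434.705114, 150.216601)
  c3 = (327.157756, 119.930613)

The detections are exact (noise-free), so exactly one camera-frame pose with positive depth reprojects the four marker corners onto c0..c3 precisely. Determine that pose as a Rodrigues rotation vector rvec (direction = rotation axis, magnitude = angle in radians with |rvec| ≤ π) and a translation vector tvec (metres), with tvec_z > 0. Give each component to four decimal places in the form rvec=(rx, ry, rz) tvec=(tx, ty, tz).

rvec=(0.5987, 0.1174, 0.4079) tvec=(0.0696, -0.2201, 1.0129)

Intrinsics K: fx=668.4, fy=420.5, cx=312.8, cy=258.8
Marker side s = 0.17 m; corners in marker frame (Z=0):
  M0 = (-0.0850, +0.0850, 0)
  M1 = (+0.0850, +0.0850, 0)
  M2 = (+0.0850, -0.0850, 0)
  M3 = (-0.0850, -0.0850, 0)
Detected image corners:
  c0 = (289.563155, 183.102592) px
  c1 = (387.369155, 210.532323) px
  c2 = (434.705114, 150.216601) px
  c3 = (327.157756, 119.930613) px
Planar DLT: solve 8×8 A·h = b for H (H[2,2]=1):
  H  [+606.01179 -47.67085 +358.72577]
  H  [+170.91937 +456.45247 +167.43186]
  H  [+0.00945 +0.56199 +1.00000]
B = K⁻¹H; ‖b₁‖=0.987239, ‖b₂‖=0.987239; λ = 2/(‖b₁‖+‖b₂‖) = 1.012926, sign → tz>0 ⇒ λ=+1.012926
r₁ = λ·B[:,0] = (+0.91390,+0.40583,+0.00957); r₂ = λ·B[:,1] = (-0.33865,+0.74918,+0.56926)
r₃ = r₁×r₂ = (+0.22385,-0.52349,+0.82210); SVD([r₁ r₂ r₃]) → R = UVᵀ:
  R  [+0.91390 -0.33865 +0.22385]
  R  [+0.40583 +0.74918 -0.52349]
  R  [+0.00957 +0.56926 +0.82210]
t = (+0.06960, -0.22009, +1.01293) m
tr R = 2.485180; θ = arccos((tr R − 1)/2) = 0.733867 rad = 42.047°
axis k = ((R−Rᵀ)₃₂, (R−Rᵀ)₁₃, (R−Rᵀ)₂₁) / (2 sinθ) = (+0.815788, +0.159966, +0.555788)
rvec = θ·k = (+0.598680, +0.117394, +0.407874)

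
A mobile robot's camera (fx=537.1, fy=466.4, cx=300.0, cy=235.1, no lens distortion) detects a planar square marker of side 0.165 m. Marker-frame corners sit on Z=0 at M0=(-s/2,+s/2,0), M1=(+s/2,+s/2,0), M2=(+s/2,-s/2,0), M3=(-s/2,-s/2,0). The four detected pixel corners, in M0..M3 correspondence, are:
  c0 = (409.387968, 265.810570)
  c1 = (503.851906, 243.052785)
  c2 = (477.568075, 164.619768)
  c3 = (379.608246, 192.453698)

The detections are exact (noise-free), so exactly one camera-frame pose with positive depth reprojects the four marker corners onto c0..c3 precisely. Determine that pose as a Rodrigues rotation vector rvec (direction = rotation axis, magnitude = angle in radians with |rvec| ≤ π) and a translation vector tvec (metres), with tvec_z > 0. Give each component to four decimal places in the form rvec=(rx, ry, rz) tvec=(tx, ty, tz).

rvec=(0.3355, 0.2308, -0.3419) tvec=(0.2408, -0.0339, 0.9125)

Intrinsics K: fx=537.1, fy=466.4, cx=300.0, cy=235.1
Marker side s = 0.165 m; corners in marker frame (Z=0):
  M0 = (-0.0825, +0.0825, 0)
  M1 = (+0.0825, +0.0825, 0)
  M2 = (+0.0825, -0.0825, 0)
  M3 = (-0.0825, -0.0825, 0)
Detected image corners:
  c0 = (409.387968, 265.810570) px
  c1 = (503.851906, 243.052785) px
  c2 = (477.568075, 164.619768) px
  c3 = (379.608246, 192.453698) px
Planar DLT: solve 8×8 A·h = b for H (H[2,2]=1):
  H  [+448.91137 +306.64030 +441.75978]
  H  [-218.41986 +526.34286 +217.76534]
  H  [-0.30258 +0.30837 +1.00000]
B = K⁻¹H; ‖b₁‖=1.095866, ‖b₂‖=1.095866; λ = 2/(‖b₁‖+‖b₂‖) = 0.912521, sign → tz>0 ⇒ λ=+0.912521
r₁ = λ·B[:,0] = (+0.91691,-0.28816,-0.27611); r₂ = λ·B[:,1] = (+0.36380,+0.88796,+0.28140)
r₃ = r₁×r₂ = (+0.16408,-0.35846,+0.91901); SVD([r₁ r₂ r₃]) → R = UVᵀ:
  R  [+0.91691 +0.36380 +0.16408]
  R  [-0.28816 +0.88796 -0.35846]
  R  [-0.27611 +0.28140 +0.91901]
t = (+0.24085, -0.03392, +0.91252) m
tr R = 2.723879; θ = arccos((tr R − 1)/2) = 0.531714 rad = 30.465°
axis k = ((R−Rᵀ)₃₂, (R−Rᵀ)₁₃, (R−Rᵀ)₂₁) / (2 sinθ) = (+0.631009, +0.434103, -0.642949)
rvec = θ·k = (+0.335516, +0.230818, -0.341865)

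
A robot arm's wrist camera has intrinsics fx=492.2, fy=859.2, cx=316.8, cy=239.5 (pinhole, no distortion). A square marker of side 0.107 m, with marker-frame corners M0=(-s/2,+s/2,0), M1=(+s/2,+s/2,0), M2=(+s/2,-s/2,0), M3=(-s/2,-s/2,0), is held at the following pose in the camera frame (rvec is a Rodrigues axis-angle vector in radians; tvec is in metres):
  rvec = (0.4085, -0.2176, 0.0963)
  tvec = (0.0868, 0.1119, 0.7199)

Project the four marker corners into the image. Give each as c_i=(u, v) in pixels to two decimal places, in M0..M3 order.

Intrinsics K: fx=492.2, fy=859.2, cx=316.8, cy=239.5
Marker side s = 0.107 m; corners in marker frame (Z=0):
  M0 = (-0.0535, +0.0535, 0)
  M1 = (+0.0535, +0.0535, 0)
  M2 = (+0.0535, -0.0535, 0)
  M3 = (-0.0535, -0.0535, 0)
rvec = (0.4085, -0.2176, 0.0963), |rvec| = θ = 0.47275 rad = 27.087°
Rodrigues: sinθ=0.45534, 1−cosθ=0.10968; R = I + sinθ·[k]× + (1−cosθ)·[k]×²:
    [+0.97221 -0.13638 -0.19028]
    [+0.04913 +0.91356 -0.40374]
    [+0.22889 +0.38317 +0.89487]
t = (0.0868, 0.1119, 0.7199) m
M0: Pc = R·M0+t = (+0.02749, +0.15815, +0.72815); u = 492.2·(+0.02749)/0.72815 + 316.8 = 335.3824, v = 859.2·(+0.15815)/0.72815 + 239.5 = 426.1085
M1: Pc = R·M1+t = (+0.13152, +0.16340, +0.75265); u = 492.2·(+0.13152)/0.75265 + 316.8 = 402.8070, v = 859.2·(+0.16340)/0.75265 + 239.5 = 426.0373
M2: Pc = R·M2+t = (+0.14611, +0.06565, +0.71165); u = 492.2·(+0.14611)/0.71165 + 316.8 = 417.8545, v = 859.2·(+0.06565)/0.71165 + 239.5 = 318.7659
M3: Pc = R·M3+t = (+0.04208, +0.06040, +0.68715); u = 492.2·(+0.04208)/0.68715 + 316.8 = 346.9434, v = 859.2·(+0.06040)/0.68715 + 239.5 = 315.0180

c0=(335.38, 426.11) c1=(402.81, 426.04) c2=(417.85, 318.77) c3=(346.94, 315.02)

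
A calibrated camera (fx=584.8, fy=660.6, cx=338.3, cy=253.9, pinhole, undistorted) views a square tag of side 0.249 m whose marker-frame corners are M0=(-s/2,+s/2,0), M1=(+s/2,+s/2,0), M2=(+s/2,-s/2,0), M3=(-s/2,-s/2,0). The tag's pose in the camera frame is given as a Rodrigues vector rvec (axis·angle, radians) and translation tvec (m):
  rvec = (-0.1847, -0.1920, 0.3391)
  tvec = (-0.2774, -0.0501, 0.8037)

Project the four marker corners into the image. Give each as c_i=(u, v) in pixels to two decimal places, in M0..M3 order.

c0=(5.56, 273.22) c1=(190.80, 343.74) c2=(253.29, 158.72) c3=(83.04, 83.95)

Intrinsics K: fx=584.8, fy=660.6, cx=338.3, cy=253.9
Marker side s = 0.249 m; corners in marker frame (Z=0):
  M0 = (-0.1245, +0.1245, 0)
  M1 = (+0.1245, +0.1245, 0)
  M2 = (+0.1245, -0.1245, 0)
  M3 = (-0.1245, -0.1245, 0)
rvec = (-0.1847, -0.1920, 0.3391), |rvec| = θ = 0.43124 rad = 24.708°
Rodrigues: sinθ=0.41800, 1−cosθ=0.09155; R = I + sinθ·[k]× + (1−cosθ)·[k]×²:
    [+0.92524 -0.31123 -0.21694]
    [+0.34615 +0.92660 +0.14698]
    [+0.15527 -0.21108 +0.96506]
t = (-0.2774, -0.0501, 0.8037) m
M0: Pc = R·M0+t = (-0.43134, +0.02217, +0.75809); u = 584.8·(-0.43134)/0.75809 + 338.3 = 5.5581, v = 660.6·(+0.02217)/0.75809 + 253.9 = 273.2157
M1: Pc = R·M1+t = (-0.20096, +0.10836, +0.79675); u = 584.8·(-0.20096)/0.79675 + 338.3 = 190.8028, v = 660.6·(+0.10836)/0.79675 + 253.9 = 343.7401
M2: Pc = R·M2+t = (-0.12346, -0.12237, +0.84931); u = 584.8·(-0.12346)/0.84931 + 338.3 = 253.2911, v = 660.6·(-0.12237)/0.84931 + 253.9 = 158.7227
M3: Pc = R·M3+t = (-0.35384, -0.20856, +0.81065); u = 584.8·(-0.35384)/0.81065 + 338.3 = 83.0371, v = 660.6·(-0.20856)/0.81065 + 253.9 = 83.9467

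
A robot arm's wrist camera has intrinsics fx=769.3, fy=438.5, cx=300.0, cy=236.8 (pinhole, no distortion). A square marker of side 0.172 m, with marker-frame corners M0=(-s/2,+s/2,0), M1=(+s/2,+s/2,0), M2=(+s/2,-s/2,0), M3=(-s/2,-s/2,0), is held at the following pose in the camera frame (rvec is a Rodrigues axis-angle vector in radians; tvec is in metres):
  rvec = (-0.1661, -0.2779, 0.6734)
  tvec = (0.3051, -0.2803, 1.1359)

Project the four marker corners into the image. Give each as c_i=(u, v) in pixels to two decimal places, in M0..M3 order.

c0=(433.18, 129.54) c1=(516.41, 175.05) c2=(575.35, 127.71) c3=(496.92, 82.43)

Intrinsics K: fx=769.3, fy=438.5, cx=300.0, cy=236.8
Marker side s = 0.172 m; corners in marker frame (Z=0):
  M0 = (-0.0860, +0.0860, 0)
  M1 = (+0.0860, +0.0860, 0)
  M2 = (+0.0860, -0.0860, 0)
  M3 = (-0.0860, -0.0860, 0)
rvec = (-0.1661, -0.2779, 0.6734), |rvec| = θ = 0.74718 rad = 42.811°
Rodrigues: sinθ=0.67958, 1−cosθ=0.26640; R = I + sinθ·[k]× + (1−cosθ)·[k]×²:
    [+0.74677 -0.59044 -0.30613]
    [+0.63449 +0.77046 +0.06177]
    [+0.19938 -0.24037 +0.94998]
t = (0.3051, -0.2803, 1.1359) m
M0: Pc = R·M0+t = (+0.19010, -0.26861, +1.09808); u = 769.3·(+0.19010)/1.09808 + 300.0 = 433.1812, v = 438.5·(-0.26861)/1.09808 + 236.8 = 129.5363
M1: Pc = R·M1+t = (+0.31854, -0.15947, +1.13238); u = 769.3·(+0.31854)/1.13238 + 300.0 = 516.4088, v = 438.5·(-0.15947)/1.13238 + 236.8 = 175.0453
M2: Pc = R·M2+t = (+0.42010, -0.29199, +1.17372); u = 769.3·(+0.42010)/1.17372 + 300.0 = 575.3498, v = 438.5·(-0.29199)/1.17372 + 236.8 = 127.7118
M3: Pc = R·M3+t = (+0.29166, -0.40113, +1.13942); u = 769.3·(+0.29166)/1.13942 + 300.0 = 496.9159, v = 438.5·(-0.40113)/1.13942 + 236.8 = 82.4295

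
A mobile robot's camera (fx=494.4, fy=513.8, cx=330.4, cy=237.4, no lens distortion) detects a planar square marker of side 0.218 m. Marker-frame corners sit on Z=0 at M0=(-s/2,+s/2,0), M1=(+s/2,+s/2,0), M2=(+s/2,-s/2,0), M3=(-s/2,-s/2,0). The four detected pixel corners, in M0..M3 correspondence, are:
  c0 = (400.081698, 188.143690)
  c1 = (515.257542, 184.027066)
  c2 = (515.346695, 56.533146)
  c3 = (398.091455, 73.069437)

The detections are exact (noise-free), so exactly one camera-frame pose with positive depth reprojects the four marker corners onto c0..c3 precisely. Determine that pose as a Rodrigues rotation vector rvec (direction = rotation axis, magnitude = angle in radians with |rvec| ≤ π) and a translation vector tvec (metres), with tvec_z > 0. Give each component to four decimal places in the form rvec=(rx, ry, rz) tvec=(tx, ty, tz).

rvec=(0.0860, 0.4491, -0.0108) tvec=(0.2352, -0.2030, 0.9388)

Intrinsics K: fx=494.4, fy=513.8, cx=330.4, cy=237.4
Marker side s = 0.218 m; corners in marker frame (Z=0):
  M0 = (-0.1090, +0.1090, 0)
  M1 = (+0.1090, +0.1090, 0)
  M2 = (+0.1090, -0.1090, 0)
  M3 = (-0.1090, -0.1090, 0)
Detected image corners:
  c0 = (400.081698, 188.143690) px
  c1 = (515.257542, 184.027066) px
  c2 = (515.346695, 56.533146) px
  c3 = (398.091455, 73.069437) px
Planar DLT: solve 8×8 A·h = b for H (H[2,2]=1):
  H  [+321.63781 +43.85461 +454.26994]
  H  [-105.11015 +565.68359 +126.27110]
  H  [-0.46242 +0.08586 +1.00000]
B = K⁻¹H; ‖b₁‖=1.065237, ‖b₂‖=1.065237; λ = 2/(‖b₁‖+‖b₂‖) = 0.938758, sign → tz>0 ⇒ λ=+0.938758
r₁ = λ·B[:,0] = (+0.90082,+0.00853,-0.43410); r₂ = λ·B[:,1] = (+0.02941,+0.99631,+0.08060)
r₃ = r₁×r₂ = (+0.43319,-0.08537,+0.89725); SVD([r₁ r₂ r₃]) → R = UVᵀ:
  R  [+0.90082 +0.02941 +0.43319]
  R  [+0.00853 +0.99631 -0.08537]
  R  [-0.43410 +0.08060 +0.89725]
t = (+0.23520, -0.20304, +0.93876) m
tr R = 2.794387; θ = arccos((tr R − 1)/2) = 0.457423 rad = 26.208°
axis k = ((R−Rᵀ)₃₂, (R−Rᵀ)₁₃, (R−Rᵀ)₂₁) / (2 sinθ) = (+0.187905, +0.981903, -0.023635)
rvec = θ·k = (+0.085952, +0.449145, -0.010811)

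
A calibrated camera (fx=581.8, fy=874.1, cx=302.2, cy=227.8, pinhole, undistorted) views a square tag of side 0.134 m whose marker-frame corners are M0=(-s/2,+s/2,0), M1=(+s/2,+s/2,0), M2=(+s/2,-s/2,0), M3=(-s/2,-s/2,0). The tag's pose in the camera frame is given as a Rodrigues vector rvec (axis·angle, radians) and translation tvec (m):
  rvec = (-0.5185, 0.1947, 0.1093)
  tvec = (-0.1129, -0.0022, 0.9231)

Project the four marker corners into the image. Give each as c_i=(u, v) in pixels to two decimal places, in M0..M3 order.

Intrinsics K: fx=581.8, fy=874.1, cx=302.2, cy=227.8
Marker side s = 0.134 m; corners in marker frame (Z=0):
  M0 = (-0.0670, +0.0670, 0)
  M1 = (+0.0670, +0.0670, 0)
  M2 = (+0.0670, -0.0670, 0)
  M3 = (-0.0670, -0.0670, 0)
rvec = (-0.5185, 0.1947, 0.1093), |rvec| = θ = 0.56453 rad = 32.345°
Rodrigues: sinθ=0.53502, 1−cosθ=0.15516; R = I + sinθ·[k]× + (1−cosθ)·[k]×²:
    [+0.97573 -0.15274 +0.15693]
    [+0.05444 +0.86329 +0.50176]
    [-0.21211 -0.48103 +0.85066]
t = (-0.1129, -0.0022, 0.9231) m
M0: Pc = R·M0+t = (-0.18851, +0.05199, +0.90508); u = 581.8·(-0.18851)/0.90508 + 302.2 = 181.0249, v = 874.1·(+0.05199)/0.90508 + 227.8 = 278.0137
M1: Pc = R·M1+t = (-0.05776, +0.05929, +0.87666); u = 581.8·(-0.05776)/0.87666 + 302.2 = 263.8675, v = 874.1·(+0.05929)/0.87666 + 227.8 = 286.9149
M2: Pc = R·M2+t = (-0.03729, -0.05639, +0.94112); u = 581.8·(-0.03729)/0.94112 + 302.2 = 279.1455, v = 874.1·(-0.05639)/0.94112 + 227.8 = 175.4223
M3: Pc = R·M3+t = (-0.16804, -0.06369, +0.96954); u = 581.8·(-0.16804)/0.96954 + 302.2 = 201.3626, v = 874.1·(-0.06369)/0.96954 + 227.8 = 170.3814

c0=(181.02, 278.01) c1=(263.87, 286.91) c2=(279.15, 175.42) c3=(201.36, 170.38)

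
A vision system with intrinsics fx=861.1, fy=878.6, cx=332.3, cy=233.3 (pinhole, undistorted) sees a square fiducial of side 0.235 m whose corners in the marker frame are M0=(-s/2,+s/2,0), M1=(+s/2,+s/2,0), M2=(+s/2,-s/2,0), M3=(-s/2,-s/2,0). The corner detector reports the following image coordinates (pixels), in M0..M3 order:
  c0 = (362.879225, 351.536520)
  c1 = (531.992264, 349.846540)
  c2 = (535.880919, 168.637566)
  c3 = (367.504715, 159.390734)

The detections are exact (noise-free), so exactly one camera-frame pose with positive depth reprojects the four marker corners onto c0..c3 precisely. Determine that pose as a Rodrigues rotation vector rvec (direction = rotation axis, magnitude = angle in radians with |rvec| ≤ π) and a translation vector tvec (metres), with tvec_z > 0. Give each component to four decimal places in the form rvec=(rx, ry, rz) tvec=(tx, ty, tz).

rvec=(-0.0100, -0.2801, 0.0268) tvec=(0.1539, 0.0302, 1.1069)

Intrinsics K: fx=861.1, fy=878.6, cx=332.3, cy=233.3
Marker side s = 0.235 m; corners in marker frame (Z=0):
  M0 = (-0.1175, +0.1175, 0)
  M1 = (+0.1175, +0.1175, 0)
  M2 = (+0.1175, -0.1175, 0)
  M3 = (-0.1175, -0.1175, 0)
Detected image corners:
  c0 = (362.879225, 351.536520) px
  c1 = (531.992264, 349.846540) px
  c2 = (535.880919, 168.637566) px
  c3 = (367.504715, 159.390734) px
Planar DLT: solve 8×8 A·h = b for H (H[2,2]=1):
  H  [+830.25042 -23.59232 +452.04137]
  H  [+80.33537 +790.52781 +257.27350]
  H  [+0.24955 -0.01229 +1.00000]
B = K⁻¹H; ‖b₁‖=0.903388, ‖b₂‖=0.903388; λ = 2/(‖b₁‖+‖b₂‖) = 1.106944, sign → tz>0 ⇒ λ=+1.106944
r₁ = λ·B[:,0] = (+0.96068,+0.02786,+0.27624); r₂ = λ·B[:,1] = (-0.02508,+0.99959,-0.01360)
r₃ = r₁×r₂ = (-0.27651,+0.00614,+0.96099); SVD([r₁ r₂ r₃]) → R = UVᵀ:
  R  [+0.96068 -0.02508 -0.27651]
  R  [+0.02786 +0.99959 +0.00614]
  R  [+0.27624 -0.01360 +0.96099]
t = (+0.15393, +0.03020, +1.10694) m
tr R = 2.921269; θ = arccos((tr R − 1)/2) = 0.281519 rad = 16.130°
axis k = ((R−Rᵀ)₃₂, (R−Rᵀ)₁₃, (R−Rᵀ)₂₁) / (2 sinθ) = (-0.035520, -0.994816, +0.095282)
rvec = θ·k = (-0.009999, -0.280060, +0.026824)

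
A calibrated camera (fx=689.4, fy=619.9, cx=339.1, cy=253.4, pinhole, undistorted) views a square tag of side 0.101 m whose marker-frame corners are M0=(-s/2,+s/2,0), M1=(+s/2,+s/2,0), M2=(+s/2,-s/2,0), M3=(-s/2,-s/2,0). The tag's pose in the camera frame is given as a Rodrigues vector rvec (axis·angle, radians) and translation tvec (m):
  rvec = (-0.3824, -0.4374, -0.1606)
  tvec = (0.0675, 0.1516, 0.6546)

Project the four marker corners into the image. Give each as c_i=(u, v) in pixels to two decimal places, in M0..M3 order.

Intrinsics K: fx=689.4, fy=619.9, cx=339.1, cy=253.4
Marker side s = 0.101 m; corners in marker frame (Z=0):
  M0 = (-0.0505, +0.0505, 0)
  M1 = (+0.0505, +0.0505, 0)
  M2 = (+0.0505, -0.0505, 0)
  M3 = (-0.0505, -0.0505, 0)
rvec = (-0.3824, -0.4374, -0.1606), |rvec| = θ = 0.60278 rad = 34.537°
Rodrigues: sinθ=0.56693, 1−cosθ=0.17624; R = I + sinθ·[k]× + (1−cosθ)·[k]×²:
    [+0.89469 +0.23218 -0.38160]
    [-0.06992 +0.91656 +0.39373]
    [+0.44118 -0.32559 +0.83627]
t = (0.0675, 0.1516, 0.6546) m
M0: Pc = R·M0+t = (+0.03404, +0.20142, +0.61588); u = 689.4·(+0.03404)/0.61588 + 339.1 = 377.2071, v = 619.9·(+0.20142)/0.61588 + 253.4 = 456.1326
M1: Pc = R·M1+t = (+0.12441, +0.19436, +0.66044); u = 689.4·(+0.12441)/0.66044 + 339.1 = 468.9627, v = 619.9·(+0.19436)/0.66044 + 253.4 = 435.8260
M2: Pc = R·M2+t = (+0.10096, +0.10178, +0.69332); u = 689.4·(+0.10096)/0.69332 + 339.1 = 439.4859, v = 619.9·(+0.10178)/0.69332 + 253.4 = 344.4040
M3: Pc = R·M3+t = (+0.01059, +0.10884, +0.64876); u = 689.4·(+0.01059)/0.64876 + 339.1 = 350.3566, v = 619.9·(+0.10884)/0.64876 + 253.4 = 357.4022

c0=(377.21, 456.13) c1=(468.96, 435.83) c2=(439.49, 344.40) c3=(350.36, 357.40)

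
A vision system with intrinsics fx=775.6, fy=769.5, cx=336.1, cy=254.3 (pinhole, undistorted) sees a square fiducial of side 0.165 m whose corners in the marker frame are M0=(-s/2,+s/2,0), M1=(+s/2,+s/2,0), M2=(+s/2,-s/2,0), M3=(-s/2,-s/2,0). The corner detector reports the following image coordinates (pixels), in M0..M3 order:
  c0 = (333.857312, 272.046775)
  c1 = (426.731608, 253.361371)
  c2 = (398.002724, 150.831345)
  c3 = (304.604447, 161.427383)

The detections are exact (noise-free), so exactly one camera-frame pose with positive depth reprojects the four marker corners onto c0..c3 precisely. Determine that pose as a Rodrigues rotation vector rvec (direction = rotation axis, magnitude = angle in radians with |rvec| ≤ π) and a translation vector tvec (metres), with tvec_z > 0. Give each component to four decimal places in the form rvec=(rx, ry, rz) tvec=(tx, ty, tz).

rvec=(-0.1845, -0.5167, -0.2192) tvec=(0.0459, -0.0674, 1.1372)

Intrinsics K: fx=775.6, fy=769.5, cx=336.1, cy=254.3
Marker side s = 0.165 m; corners in marker frame (Z=0):
  M0 = (-0.0825, +0.0825, 0)
  M1 = (+0.0825, +0.0825, 0)
  M2 = (+0.0825, -0.0825, 0)
  M3 = (-0.0825, -0.0825, 0)
Detected image corners:
  c0 = (333.857312, 272.046775) px
  c1 = (426.731608, 253.361371) px
  c2 = (398.002724, 150.831345) px
  c3 = (304.604447, 161.427383) px
Planar DLT: solve 8×8 A·h = b for H (H[2,2]=1):
  H  [+727.49338 +137.37344 +367.38603]
  H  [+4.80592 +623.09658 +208.68764]
  H  [+0.44565 -0.10462 +1.00000]
B = K⁻¹H; ‖b₁‖=0.879377, ‖b₂‖=0.879377; λ = 2/(‖b₁‖+‖b₂‖) = 1.137169, sign → tz>0 ⇒ λ=+1.137169
r₁ = λ·B[:,0] = (+0.84703,-0.16037,+0.50678); r₂ = λ·B[:,1] = (+0.25297,+0.96013,-0.11897)
r₃ = r₁×r₂ = (-0.46749,+0.22897,+0.85383); SVD([r₁ r₂ r₃]) → R = UVᵀ:
  R  [+0.84703 +0.25297 -0.46749]
  R  [-0.16037 +0.96013 +0.22897]
  R  [+0.50678 -0.11897 +0.85383]
t = (+0.04587, -0.06741, +1.13717) m
tr R = 2.660989; θ = arccos((tr R − 1)/2) = 0.590802 rad = 33.850°
axis k = ((R−Rᵀ)₃₂, (R−Rᵀ)₁₃, (R−Rᵀ)₂₁) / (2 sinθ) = (-0.312323, -0.874525, -0.371027)
rvec = θ·k = (-0.184521, -0.516671, -0.219203)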